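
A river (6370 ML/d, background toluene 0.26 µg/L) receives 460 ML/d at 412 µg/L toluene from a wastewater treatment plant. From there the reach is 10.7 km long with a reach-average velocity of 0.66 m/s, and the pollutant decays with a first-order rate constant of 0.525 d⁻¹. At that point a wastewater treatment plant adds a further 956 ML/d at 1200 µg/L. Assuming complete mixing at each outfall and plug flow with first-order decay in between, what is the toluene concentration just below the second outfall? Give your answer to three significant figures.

170 µg/L

Conservation of mass: C = (6370·0.2600 + 460.0·412.0) / 6830 = 191200/6830 = 27.99 µg/L; combined flow 6830 ML/d.
Travel time t = 10.7·1000 / 0.66 = 16210 s = 4.503 h.
After decay, C = 27.99 × e^(−kt) = 27.99 × 0.9062 = 25.36 µg/L.
At the second outfall, C = (6830·25.36 + 956.0·1200) / (6830 + 956.0) = 169.6 µg/L.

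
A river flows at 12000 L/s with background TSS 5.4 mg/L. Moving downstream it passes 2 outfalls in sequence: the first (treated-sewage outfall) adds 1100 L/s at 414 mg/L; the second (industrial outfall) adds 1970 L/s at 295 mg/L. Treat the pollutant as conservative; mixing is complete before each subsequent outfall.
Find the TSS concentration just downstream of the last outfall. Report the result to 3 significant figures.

73.1 mg/L

Outfall 1: combined Q = 13100 L/s; C = (12000·5.400 + 1100·414.0)/13100 = 39.71 mg/L.
Outfall 2: combined Q = 15070 L/s; C = (13100·39.71 + 1970·295.0)/15070 = 73.08 mg/L.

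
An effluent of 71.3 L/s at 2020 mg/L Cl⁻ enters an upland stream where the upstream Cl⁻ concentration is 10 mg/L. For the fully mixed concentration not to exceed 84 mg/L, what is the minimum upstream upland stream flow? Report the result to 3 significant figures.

1870 L/s

Set C_mix = 84: (Q·10.00 + 71.30·2020) / (Q + 71.30) = 84
→ Q = 71.30·(2020 − 84)/(84 − 10.00) = 1865 L/s.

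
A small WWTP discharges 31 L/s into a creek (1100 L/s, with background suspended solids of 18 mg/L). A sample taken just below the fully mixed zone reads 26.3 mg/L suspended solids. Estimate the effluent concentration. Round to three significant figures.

321 mg/L

Mass balance: 1100·18.00 + 31.00·Cₑ = 1131·26.30
→ Cₑ = (1131·26.30 − 1100·18.00) / 31.00 = 320.8 mg/L.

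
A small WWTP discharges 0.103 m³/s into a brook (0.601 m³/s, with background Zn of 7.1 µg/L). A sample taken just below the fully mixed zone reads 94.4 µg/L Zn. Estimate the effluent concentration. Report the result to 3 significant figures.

Mass balance: 0.6010·7.100 + 0.1030·Cₑ = 0.7040·94.40
→ Cₑ = (0.7040·94.40 − 0.6010·7.100) / 0.1030 = 603.8 µg/L.

604 µg/L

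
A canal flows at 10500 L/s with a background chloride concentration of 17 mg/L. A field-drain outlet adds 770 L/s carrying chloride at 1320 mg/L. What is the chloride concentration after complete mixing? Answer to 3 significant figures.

Conservation of mass: C = (10500·17.00 + 770.0·1320) / 11270 = 1195000/11270 = 106.0 mg/L.

106 mg/L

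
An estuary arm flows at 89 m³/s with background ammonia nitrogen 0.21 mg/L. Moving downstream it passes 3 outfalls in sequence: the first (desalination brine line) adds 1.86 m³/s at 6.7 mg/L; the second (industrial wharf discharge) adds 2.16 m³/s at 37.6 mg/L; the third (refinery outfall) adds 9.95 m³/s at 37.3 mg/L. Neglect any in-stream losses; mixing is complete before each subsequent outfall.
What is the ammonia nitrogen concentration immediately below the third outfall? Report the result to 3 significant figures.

Below outfall 1: Q → 90.86 m³/s, C = (89.00·0.2100 + 1.860·6.700)/90.86 = 0.3429 mg/L.
Below outfall 2: Q → 93.02 m³/s, C = (90.86·0.3429 + 2.160·37.60)/93.02 = 1.208 mg/L.
Below outfall 3: Q → 103.0 m³/s, C = (93.02·1.208 + 9.950·37.30)/103.0 = 4.696 mg/L.

4.70 mg/L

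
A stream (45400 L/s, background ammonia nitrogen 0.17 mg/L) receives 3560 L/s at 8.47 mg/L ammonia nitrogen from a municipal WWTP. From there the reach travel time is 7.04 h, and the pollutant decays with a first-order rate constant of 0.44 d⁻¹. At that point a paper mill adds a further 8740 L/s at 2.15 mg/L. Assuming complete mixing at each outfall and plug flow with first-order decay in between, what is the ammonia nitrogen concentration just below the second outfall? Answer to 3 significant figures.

0.903 mg/L

After mixing, C = (45400·0.1700 + 3560·8.470) / 48960 = 37870/48960 = 0.7735 mg/L; combined flow 48960 L/s.
Decay over the reach: 0.7735·exp(−kt) = 0.7735·0.8789 = 0.6799 mg/L.
At the second outfall, C = (48960·0.6799 + 8740·2.150) / (48960 + 8740) = 0.9025 mg/L.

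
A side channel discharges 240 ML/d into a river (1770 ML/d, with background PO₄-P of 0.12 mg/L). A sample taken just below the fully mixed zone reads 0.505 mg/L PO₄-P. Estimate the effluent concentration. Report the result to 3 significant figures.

Mass balance: 1770·0.1200 + 240.0·Cₑ = 2010·0.5050
→ Cₑ = (2010·0.5050 − 1770·0.1200) / 240.0 = 3.344 mg/L.

3.34 mg/L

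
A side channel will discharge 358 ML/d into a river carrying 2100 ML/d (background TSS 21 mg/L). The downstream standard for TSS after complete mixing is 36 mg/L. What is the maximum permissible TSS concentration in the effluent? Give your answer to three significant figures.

At the limit, (Qr·Cr + Qe·Cₑ)/(Qr + Qe) = 36:
Cₑ = (2458·36 − 2100·21.00) / 358.0 = 124.0 mg/L.

124 mg/L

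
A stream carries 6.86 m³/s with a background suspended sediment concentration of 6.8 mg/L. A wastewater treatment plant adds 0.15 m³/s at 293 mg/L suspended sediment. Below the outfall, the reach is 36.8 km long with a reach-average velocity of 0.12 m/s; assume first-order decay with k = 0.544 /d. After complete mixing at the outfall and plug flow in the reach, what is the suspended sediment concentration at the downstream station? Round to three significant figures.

After mixing, C = (6.860·6.800 + 0.1500·293.0) / 7.010 = 90.60/7.010 = 12.92 mg/L.
Travel time t = 36.8·1000 / 0.12 = 306700 s = 85.19 h.
After decay, C = 12.92 × e^(−kt) = 12.92 × 0.1450 = 1.874 mg/L.

1.87 mg/L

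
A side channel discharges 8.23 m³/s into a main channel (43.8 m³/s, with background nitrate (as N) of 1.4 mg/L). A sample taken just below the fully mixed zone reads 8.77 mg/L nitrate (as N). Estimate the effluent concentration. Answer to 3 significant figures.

Mass balance: 43.80·1.400 + 8.230·Cₑ = 52.03·8.770
→ Cₑ = (52.03·8.770 − 43.80·1.400) / 8.230 = 47.99 mg/L.

48.0 mg/L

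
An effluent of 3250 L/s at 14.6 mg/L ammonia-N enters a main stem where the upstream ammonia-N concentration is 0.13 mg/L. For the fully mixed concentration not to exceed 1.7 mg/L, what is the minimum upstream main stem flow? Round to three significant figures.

26700 L/s

Set C_mix = 1.7: (Q·0.1300 + 3250·14.60) / (Q + 3250) = 1.7
→ Q = 3250·(14.60 − 1.7)/(1.7 − 0.1300) = 26700 L/s.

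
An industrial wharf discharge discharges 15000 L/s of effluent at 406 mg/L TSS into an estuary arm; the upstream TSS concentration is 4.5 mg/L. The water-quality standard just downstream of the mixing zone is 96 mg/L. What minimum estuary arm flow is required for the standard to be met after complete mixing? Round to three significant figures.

50800 L/s

Set C_mix = 96: (Q·4.500 + 15000·406.0) / (Q + 15000) = 96
→ Q = 15000·(406.0 − 96)/(96 − 4.500) = 50820 L/s.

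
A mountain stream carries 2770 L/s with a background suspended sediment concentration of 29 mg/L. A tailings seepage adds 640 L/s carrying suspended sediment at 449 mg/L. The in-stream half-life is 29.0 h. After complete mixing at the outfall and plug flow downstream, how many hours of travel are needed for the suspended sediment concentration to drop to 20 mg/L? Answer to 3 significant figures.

70.5 h

Mixed concentration C = ΣQC/ΣQ = (2770·29.00 + 640.0·449.0) / 3410 = 367700/3410 = 107.8 mg/L.
Half-life 29.0 h → k = ln 2 / 29.0 = 0.02390 h⁻¹ = 0.5736 d⁻¹.
107.8·exp(−k·t) = 20 → t = ln(107.8/20)/k = 253800 s = 70.49 h.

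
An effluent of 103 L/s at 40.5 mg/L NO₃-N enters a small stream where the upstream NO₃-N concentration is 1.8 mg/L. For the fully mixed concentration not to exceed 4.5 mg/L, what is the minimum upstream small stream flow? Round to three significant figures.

1370 L/s

Set C_mix = 4.5: (Q·1.800 + 103.0·40.50) / (Q + 103.0) = 4.5
→ Q = 103.0·(40.50 − 4.5)/(4.5 − 1.800) = 1373 L/s.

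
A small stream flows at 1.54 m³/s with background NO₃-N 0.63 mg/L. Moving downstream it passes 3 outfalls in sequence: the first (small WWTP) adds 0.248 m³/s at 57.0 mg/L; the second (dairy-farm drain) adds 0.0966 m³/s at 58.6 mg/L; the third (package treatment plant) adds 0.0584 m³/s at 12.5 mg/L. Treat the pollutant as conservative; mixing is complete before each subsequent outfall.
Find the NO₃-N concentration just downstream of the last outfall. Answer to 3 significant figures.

11.1 mg/L

Below outfall 1: Q → 1.788 m³/s, C = (1.540·0.6300 + 0.2480·57.00)/1.788 = 8.449 mg/L.
Below outfall 2: Q → 1.885 m³/s, C = (1.788·8.449 + 0.09660·58.60)/1.885 = 11.02 mg/L.
Below outfall 3: Q → 1.943 m³/s, C = (1.885·11.02 + 0.05840·12.50)/1.943 = 11.06 mg/L.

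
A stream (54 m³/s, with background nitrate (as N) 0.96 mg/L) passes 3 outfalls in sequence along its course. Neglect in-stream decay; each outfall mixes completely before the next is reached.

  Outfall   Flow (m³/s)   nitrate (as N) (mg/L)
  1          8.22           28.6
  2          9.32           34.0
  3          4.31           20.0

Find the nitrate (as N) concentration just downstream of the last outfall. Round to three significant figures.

9.10 mg/L

After outfall 1: Q = 54.00 + 8.220 = 62.22 m³/s; C = (54.00·0.9600 + 8.220·28.60)/62.22 = 4.612 mg/L.
After outfall 2: Q = 62.22 + 9.320 = 71.54 m³/s; C = (62.22·4.612 + 9.320·34.00)/71.54 = 8.440 mg/L.
After outfall 3: Q = 71.54 + 4.310 = 75.85 m³/s; C = (71.54·8.440 + 4.310·20.00)/75.85 = 9.097 mg/L.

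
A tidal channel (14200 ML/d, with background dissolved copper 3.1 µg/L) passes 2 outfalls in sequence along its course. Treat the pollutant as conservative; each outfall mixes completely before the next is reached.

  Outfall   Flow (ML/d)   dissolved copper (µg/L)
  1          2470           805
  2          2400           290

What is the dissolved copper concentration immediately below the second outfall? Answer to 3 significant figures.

Below outfall 1: Q → 16670 ML/d, C = (14200·3.100 + 2470·805.0)/16670 = 121.9 µg/L.
Below outfall 2: Q → 19070 ML/d, C = (16670·121.9 + 2400·290.0)/19070 = 143.1 µg/L.

143 µg/L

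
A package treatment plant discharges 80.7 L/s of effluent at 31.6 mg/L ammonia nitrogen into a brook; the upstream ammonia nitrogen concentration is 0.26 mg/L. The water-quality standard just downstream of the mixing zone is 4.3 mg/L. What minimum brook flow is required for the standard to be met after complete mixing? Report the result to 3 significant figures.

545 L/s

Set C_mix = 4.3: (Q·0.2600 + 80.70·31.60) / (Q + 80.70) = 4.3
→ Q = 80.70·(31.60 − 4.3)/(4.3 − 0.2600) = 545.3 L/s.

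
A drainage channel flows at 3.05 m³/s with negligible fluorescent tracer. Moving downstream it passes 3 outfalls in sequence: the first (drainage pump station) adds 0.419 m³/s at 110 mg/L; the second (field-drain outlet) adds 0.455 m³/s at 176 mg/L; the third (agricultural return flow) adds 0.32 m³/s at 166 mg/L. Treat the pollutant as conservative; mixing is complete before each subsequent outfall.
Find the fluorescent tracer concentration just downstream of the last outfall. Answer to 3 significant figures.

42.2 mg/L

Below outfall 1: Q → 3.469 m³/s, C = (3.050·0 + 0.4190·110.0)/3.469 = 13.29 mg/L.
Below outfall 2: Q → 3.924 m³/s, C = (3.469·13.29 + 0.4550·176.0)/3.924 = 32.15 mg/L.
Below outfall 3: Q → 4.244 m³/s, C = (3.924·32.15 + 0.3200·166.0)/4.244 = 42.25 mg/L.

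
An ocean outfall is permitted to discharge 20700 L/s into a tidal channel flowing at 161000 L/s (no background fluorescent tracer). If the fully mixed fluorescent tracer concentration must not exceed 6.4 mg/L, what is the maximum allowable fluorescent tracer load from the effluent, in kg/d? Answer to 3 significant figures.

Mass balance at the limit: 161000·0 + 20700·Cₑ = 181700·6.4 → Cₑ = 56.18 mg/L.
20700 L/s = 20.70 m³/s. Load = 20.70 m³/s × 56.18 g/m³ × 86 400 s/d = 100500 kg/d.

100000 kg/d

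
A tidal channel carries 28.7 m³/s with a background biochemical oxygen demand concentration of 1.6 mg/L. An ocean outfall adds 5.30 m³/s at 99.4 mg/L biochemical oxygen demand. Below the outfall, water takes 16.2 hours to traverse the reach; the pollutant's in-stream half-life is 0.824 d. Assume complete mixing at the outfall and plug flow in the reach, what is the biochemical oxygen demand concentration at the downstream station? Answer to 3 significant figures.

Mixed concentration C = ΣQC/ΣQ = (28.70·1.600 + 5.300·99.40) / 34.00 = 572.7/34.00 = 16.85 mg/L.
Half-life 0.824 d → k = ln 2 / 0.824 = 0.8412 d⁻¹.
Applying C = C₀e^(−kt): 16.85 × 0.5668 = 9.547 mg/L.

9.55 mg/L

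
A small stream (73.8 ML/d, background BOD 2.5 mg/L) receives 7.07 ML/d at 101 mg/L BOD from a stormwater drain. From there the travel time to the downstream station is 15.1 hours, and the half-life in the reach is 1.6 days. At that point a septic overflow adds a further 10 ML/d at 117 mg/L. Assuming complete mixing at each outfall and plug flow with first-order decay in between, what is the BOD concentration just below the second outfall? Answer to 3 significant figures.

20.4 mg/L

After mixing, C = (73.80·2.500 + 7.070·101.0) / 80.87 = 898.6/80.87 = 11.11 mg/L; combined flow 80.87 ML/d.
Half-life 1.6 d → k = ln 2 / 1.6 = 0.4332 d⁻¹.
After decay, C = 11.11 × e^(−kt) = 11.11 × 0.7614 = 8.460 mg/L.
Second outfall: C = (80.87·8.460 + 10.00·117.0)/90.87 = 20.40 mg/L.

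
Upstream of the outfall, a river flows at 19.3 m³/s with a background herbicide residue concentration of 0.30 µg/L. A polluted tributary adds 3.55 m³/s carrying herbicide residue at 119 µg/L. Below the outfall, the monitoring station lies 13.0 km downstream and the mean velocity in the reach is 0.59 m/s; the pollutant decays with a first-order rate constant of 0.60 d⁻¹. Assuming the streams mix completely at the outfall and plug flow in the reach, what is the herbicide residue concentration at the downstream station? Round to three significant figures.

16.1 µg/L

Mass balance: C = (19.30·0.3000 + 3.550·119.0) / 22.85 = 428.2/22.85 = 18.74 µg/L.
Travel time t = 13.0·1000 / 0.59 = 22030 s = 6.121 h.
After decay, C = 18.74 × e^(−kt) = 18.74 × 0.8581 = 16.08 µg/L.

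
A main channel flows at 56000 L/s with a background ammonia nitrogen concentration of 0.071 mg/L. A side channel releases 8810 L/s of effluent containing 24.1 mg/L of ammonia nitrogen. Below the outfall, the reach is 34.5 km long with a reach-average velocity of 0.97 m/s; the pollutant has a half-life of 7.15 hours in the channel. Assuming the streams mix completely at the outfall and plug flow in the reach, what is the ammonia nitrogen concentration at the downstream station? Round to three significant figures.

1.28 mg/L

Conservation of mass: C = (56000·0.07100 + 8810·24.10) / 64810 = 216300/64810 = 3.337 mg/L.
Travel time t = 34.5·1000 / 0.97 = 35570 s = 9.880 h.
Half-life 7.15 h → k = ln 2 / 7.15 = 0.09694 h⁻¹ = 2.327 d⁻¹.
Decay over the reach: 3.337·exp(−kt) = 3.337·0.3837 = 1.281 mg/L.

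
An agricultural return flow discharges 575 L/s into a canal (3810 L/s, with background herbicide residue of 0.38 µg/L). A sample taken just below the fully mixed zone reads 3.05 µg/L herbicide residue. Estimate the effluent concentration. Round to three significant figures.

20.7 µg/L

Mass balance: 3810·0.3800 + 575.0·Cₑ = 4385·3.050
→ Cₑ = (4385·3.050 − 3810·0.3800) / 575.0 = 20.74 µg/L.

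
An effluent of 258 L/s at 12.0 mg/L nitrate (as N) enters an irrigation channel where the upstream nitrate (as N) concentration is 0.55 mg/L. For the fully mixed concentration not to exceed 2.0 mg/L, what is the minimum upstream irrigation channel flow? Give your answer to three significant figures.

1780 L/s

Set C_mix = 2.0: (Q·0.5500 + 258.0·12.00) / (Q + 258.0) = 2.0
→ Q = 258.0·(12.00 − 2.0)/(2.0 − 0.5500) = 1779 L/s.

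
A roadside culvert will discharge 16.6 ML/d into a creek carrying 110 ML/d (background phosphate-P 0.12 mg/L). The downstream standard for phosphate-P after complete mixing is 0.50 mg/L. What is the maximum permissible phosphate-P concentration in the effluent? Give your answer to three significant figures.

3.02 mg/L

At the limit, (Qr·Cr + Qe·Cₑ)/(Qr + Qe) = 0.50:
Cₑ = (126.6·0.50 − 110.0·0.1200) / 16.60 = 3.018 mg/L.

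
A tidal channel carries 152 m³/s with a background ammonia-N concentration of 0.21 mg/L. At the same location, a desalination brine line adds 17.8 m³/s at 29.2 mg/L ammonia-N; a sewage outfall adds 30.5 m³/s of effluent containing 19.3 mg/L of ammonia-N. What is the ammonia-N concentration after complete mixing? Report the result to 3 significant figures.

5.69 mg/L

Conservation of mass: C = (152.0·0.2100 + 17.80·29.20 + 30.50·19.30) / 200.3 = 1140/200.3 = 5.693 mg/L.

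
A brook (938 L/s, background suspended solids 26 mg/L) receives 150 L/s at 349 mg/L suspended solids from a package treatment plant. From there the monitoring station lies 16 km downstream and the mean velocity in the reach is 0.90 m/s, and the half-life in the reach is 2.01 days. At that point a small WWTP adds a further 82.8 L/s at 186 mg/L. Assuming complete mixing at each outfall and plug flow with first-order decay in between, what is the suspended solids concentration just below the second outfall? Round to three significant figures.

74.2 mg/L

After mixing, C = (938.0·26.00 + 150.0·349.0) / 1088 = 76740/1088 = 70.53 mg/L; combined flow 1088 L/s.
Travel time t = 16·1000 / 0.90 = 17780 s = 4.938 h.
Half-life 2.01 d → k = ln 2 / 2.01 = 0.3448 d⁻¹.
Applying C = C₀e^(−kt): 70.53 × 0.9315 = 65.70 mg/L.
At the second outfall, C = (1088·65.70 + 82.80·186.0) / (1088 + 82.80) = 74.21 mg/L.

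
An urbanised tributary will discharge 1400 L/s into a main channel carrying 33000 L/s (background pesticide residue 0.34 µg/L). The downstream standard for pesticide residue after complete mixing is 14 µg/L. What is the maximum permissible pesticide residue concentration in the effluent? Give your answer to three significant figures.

At the limit, (Qr·Cr + Qe·Cₑ)/(Qr + Qe) = 14:
Cₑ = (34400·14 − 33000·0.3400) / 1400 = 336.0 µg/L.

336 µg/L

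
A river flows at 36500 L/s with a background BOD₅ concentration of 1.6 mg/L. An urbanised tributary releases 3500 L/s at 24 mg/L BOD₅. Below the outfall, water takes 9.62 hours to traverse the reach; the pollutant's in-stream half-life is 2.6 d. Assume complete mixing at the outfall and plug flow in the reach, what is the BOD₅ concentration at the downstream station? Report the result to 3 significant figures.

Conservation of mass: C = (36500·1.600 + 3500·24.00) / 40000 = 142400/40000 = 3.560 mg/L.
Half-life 2.6 d → k = ln 2 / 2.6 = 0.2666 d⁻¹.
Decay over the reach: 3.560·exp(−kt) = 3.560·0.8987 = 3.199 mg/L.

3.20 mg/L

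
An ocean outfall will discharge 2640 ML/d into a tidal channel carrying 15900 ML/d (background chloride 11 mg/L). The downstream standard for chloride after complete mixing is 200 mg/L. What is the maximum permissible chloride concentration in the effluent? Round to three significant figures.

1340 mg/L

At the limit, (Qr·Cr + Qe·Cₑ)/(Qr + Qe) = 200:
Cₑ = (18540·200 − 15900·11.00) / 2640 = 1338 mg/L.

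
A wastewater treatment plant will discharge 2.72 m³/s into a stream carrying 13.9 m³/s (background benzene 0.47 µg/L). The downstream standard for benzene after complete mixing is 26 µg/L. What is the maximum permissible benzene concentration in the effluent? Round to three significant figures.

156 µg/L

At the limit, (Qr·Cr + Qe·Cₑ)/(Qr + Qe) = 26:
Cₑ = (16.62·26 − 13.90·0.4700) / 2.720 = 156.5 µg/L.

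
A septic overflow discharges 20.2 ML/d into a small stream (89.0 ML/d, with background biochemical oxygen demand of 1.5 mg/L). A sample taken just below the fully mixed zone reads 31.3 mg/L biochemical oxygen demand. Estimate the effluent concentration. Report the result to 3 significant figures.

163 mg/L

Mass balance: 89.00·1.500 + 20.20·Cₑ = 109.2·31.30
→ Cₑ = (109.2·31.30 − 89.00·1.500) / 20.20 = 162.6 mg/L.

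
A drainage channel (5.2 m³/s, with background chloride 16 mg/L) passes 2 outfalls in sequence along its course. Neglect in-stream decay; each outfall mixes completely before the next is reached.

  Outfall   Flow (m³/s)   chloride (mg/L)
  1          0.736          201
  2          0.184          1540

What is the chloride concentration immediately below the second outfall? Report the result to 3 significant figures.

Below outfall 1: Q → 5.936 m³/s, C = (5.200·16.00 + 0.7360·201.0)/5.936 = 38.94 mg/L.
Below outfall 2: Q → 6.120 m³/s, C = (5.936·38.94 + 0.1840·1540)/6.120 = 84.07 mg/L.

84.1 mg/L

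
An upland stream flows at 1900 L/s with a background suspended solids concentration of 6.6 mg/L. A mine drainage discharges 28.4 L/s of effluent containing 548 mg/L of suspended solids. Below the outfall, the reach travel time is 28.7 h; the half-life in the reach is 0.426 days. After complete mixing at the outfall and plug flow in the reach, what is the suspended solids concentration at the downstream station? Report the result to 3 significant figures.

2.08 mg/L

Conservation of mass: C = (1900·6.600 + 28.40·548.0) / 1928 = 28100/1928 = 14.57 mg/L.
Half-life 0.426 d → k = ln 2 / 0.426 = 1.627 d⁻¹.
Applying C = C₀e^(−kt): 14.57 × 0.1429 = 2.082 mg/L.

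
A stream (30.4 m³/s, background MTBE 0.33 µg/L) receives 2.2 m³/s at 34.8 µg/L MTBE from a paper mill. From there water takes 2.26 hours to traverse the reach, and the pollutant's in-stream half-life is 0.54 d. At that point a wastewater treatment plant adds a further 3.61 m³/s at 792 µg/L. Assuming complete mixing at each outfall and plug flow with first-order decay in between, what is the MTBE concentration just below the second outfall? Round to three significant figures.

81.1 µg/L

Mass balance: C = (30.40·0.3300 + 2.200·34.80) / 32.60 = 86.59/32.60 = 2.656 µg/L; combined flow 32.60 m³/s.
Half-life 0.54 d → k = ln 2 / 0.54 = 1.284 d⁻¹.
After decay, C = 2.656 × e^(−kt) = 2.656 × 0.8861 = 2.354 µg/L.
Second outfall: C = (32.60·2.354 + 3.610·792.0)/36.21 = 81.08 µg/L.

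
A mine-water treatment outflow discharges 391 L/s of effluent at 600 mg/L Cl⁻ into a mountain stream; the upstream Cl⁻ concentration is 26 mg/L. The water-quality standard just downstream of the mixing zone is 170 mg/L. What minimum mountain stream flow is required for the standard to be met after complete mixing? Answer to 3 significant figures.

Set C_mix = 170: (Q·26.00 + 391.0·600.0) / (Q + 391.0) = 170
→ Q = 391.0·(600.0 − 170)/(170 − 26.00) = 1168 L/s.

1170 L/s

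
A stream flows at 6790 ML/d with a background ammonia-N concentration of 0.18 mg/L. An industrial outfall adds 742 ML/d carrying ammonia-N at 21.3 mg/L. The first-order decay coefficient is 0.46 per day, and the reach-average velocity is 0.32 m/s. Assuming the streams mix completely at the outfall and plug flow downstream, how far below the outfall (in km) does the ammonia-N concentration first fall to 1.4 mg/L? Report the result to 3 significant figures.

28.8 km

Conservation of mass: C = (6790·0.1800 + 742.0·21.30) / 7532 = 17030/7532 = 2.261 mg/L.
Set 2.261·exp(−k·t) = 1.4 → t = ln(2.261/1.4)/k = 90000 s = 25.00 h.
Distance = v·t = 0.32·90000 = 28800 m = 28.80 km.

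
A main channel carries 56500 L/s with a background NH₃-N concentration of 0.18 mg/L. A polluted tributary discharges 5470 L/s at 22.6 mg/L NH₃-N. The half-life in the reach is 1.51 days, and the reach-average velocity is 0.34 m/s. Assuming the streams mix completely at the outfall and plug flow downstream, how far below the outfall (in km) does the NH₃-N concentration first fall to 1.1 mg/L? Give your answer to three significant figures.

Mass balance: C = (56500·0.1800 + 5470·22.60) / 61970 = 133800/61970 = 2.159 mg/L.
Half-life 1.51 d → k = ln 2 / 1.51 = 0.4590 d⁻¹.
Set 2.159·exp(−k·t) = 1.1 → t = ln(2.159/1.1)/k = 126900 s = 35.26 h.
Distance = v·t = 0.34·126900 = 43150 m = 43.15 km.

43.2 km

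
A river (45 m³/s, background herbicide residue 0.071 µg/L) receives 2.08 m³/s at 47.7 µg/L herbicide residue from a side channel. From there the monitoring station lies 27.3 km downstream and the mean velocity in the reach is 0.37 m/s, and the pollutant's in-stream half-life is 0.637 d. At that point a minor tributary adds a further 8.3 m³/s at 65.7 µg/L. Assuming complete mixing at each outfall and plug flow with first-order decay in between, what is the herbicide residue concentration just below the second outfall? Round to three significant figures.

10.6 µg/L

Flow-weighted average: C = (45.00·0.07100 + 2.080·47.70) / 47.08 = 102.4/47.08 = 2.175 µg/L; combined flow 47.08 m³/s.
Travel time t = 27.3·1000 / 0.37 = 73780 s = 20.50 h.
Half-life 0.637 d → k = ln 2 / 0.637 = 1.088 d⁻¹.
Applying C = C₀e^(−kt): 2.175 × 0.3948 = 0.8589 µg/L.
Second outfall: C = (47.08·0.8589 + 8.300·65.70)/55.38 = 10.58 µg/L.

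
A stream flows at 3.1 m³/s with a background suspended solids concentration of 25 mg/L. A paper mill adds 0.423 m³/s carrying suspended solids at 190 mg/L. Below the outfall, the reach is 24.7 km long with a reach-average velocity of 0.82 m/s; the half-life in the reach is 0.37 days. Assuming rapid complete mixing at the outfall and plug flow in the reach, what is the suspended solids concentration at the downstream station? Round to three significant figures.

23.3 mg/L

Mass balance: C = (3.100·25.00 + 0.4230·190.0) / 3.523 = 157.9/3.523 = 44.81 mg/L.
Travel time t = 24.7·1000 / 0.82 = 30120 s = 8.367 h.
Half-life 0.37 d → k = ln 2 / 0.37 = 1.873 d⁻¹.
After decay, C = 44.81 × e^(−kt) = 44.81 × 0.5204 = 23.32 mg/L.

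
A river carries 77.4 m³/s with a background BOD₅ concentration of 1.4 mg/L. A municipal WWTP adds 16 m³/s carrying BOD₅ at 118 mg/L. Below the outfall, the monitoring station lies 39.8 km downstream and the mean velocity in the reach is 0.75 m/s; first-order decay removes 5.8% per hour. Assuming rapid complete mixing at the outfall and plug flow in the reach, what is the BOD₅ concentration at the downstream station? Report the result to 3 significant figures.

8.86 mg/L

After mixing, C = (77.40·1.400 + 16.00·118.0) / 93.40 = 1996/93.40 = 21.37 mg/L.
Travel time t = 39.8·1000 / 0.75 = 53070 s = 14.74 h.
5.8%/h lost → k = −ln(1 − 0.058) = 0.05975 h⁻¹.
Decay over the reach: 21.37·exp(−kt) = 21.37·0.4145 = 8.859 mg/L.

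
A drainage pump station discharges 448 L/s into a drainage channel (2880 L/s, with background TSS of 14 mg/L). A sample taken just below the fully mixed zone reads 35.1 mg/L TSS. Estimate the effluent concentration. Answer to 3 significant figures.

171 mg/L

Mass balance: 2880·14.00 + 448.0·Cₑ = 3328·35.10
→ Cₑ = (3328·35.10 − 2880·14.00) / 448.0 = 170.7 mg/L.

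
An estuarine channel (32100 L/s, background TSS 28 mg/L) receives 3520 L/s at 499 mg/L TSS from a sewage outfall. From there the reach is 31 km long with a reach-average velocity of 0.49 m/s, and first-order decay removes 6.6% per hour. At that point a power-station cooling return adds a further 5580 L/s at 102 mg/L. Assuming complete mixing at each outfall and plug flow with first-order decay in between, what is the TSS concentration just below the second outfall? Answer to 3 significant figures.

Conservation of mass: C = (32100·28.00 + 3520·499.0) / 35620 = 2655000/35620 = 74.54 mg/L; combined flow 35620 L/s.
Travel time t = 31·1000 / 0.49 = 63270 s = 17.57 h.
6.6%/h lost → k = −ln(1 − 0.066) = 0.06828 h⁻¹.
Applying C = C₀e^(−kt): 74.54 × 0.3012 = 22.45 mg/L.
At the second outfall, C = (35620·22.45 + 5580·102.0) / (35620 + 5580) = 33.23 mg/L.

33.2 mg/L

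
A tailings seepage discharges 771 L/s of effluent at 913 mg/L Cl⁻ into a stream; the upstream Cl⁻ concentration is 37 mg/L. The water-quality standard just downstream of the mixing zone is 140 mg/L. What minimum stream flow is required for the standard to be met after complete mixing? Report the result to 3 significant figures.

5790 L/s

Set C_mix = 140: (Q·37.00 + 771.0·913.0) / (Q + 771.0) = 140
→ Q = 771.0·(913.0 − 140)/(140 − 37.00) = 5786 L/s.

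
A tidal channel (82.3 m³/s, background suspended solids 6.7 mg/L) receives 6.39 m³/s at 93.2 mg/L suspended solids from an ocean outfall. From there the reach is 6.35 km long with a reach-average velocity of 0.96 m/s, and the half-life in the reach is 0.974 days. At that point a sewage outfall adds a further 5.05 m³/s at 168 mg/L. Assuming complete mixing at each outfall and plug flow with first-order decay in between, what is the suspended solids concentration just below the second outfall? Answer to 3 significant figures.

20.6 mg/L

Mixed concentration C = ΣQC/ΣQ = (82.30·6.700 + 6.390·93.20) / 88.69 = 1147/88.69 = 12.93 mg/L; combined flow 88.69 m³/s.
Travel time t = 6.35·1000 / 0.96 = 6615 s = 1.837 h.
Half-life 0.974 d → k = ln 2 / 0.974 = 0.7117 d⁻¹.
After decay, C = 12.93 × e^(−kt) = 12.93 × 0.9470 = 12.25 mg/L.
At the second outfall, C = (88.69·12.25 + 5.050·168.0) / (88.69 + 5.050) = 20.64 mg/L.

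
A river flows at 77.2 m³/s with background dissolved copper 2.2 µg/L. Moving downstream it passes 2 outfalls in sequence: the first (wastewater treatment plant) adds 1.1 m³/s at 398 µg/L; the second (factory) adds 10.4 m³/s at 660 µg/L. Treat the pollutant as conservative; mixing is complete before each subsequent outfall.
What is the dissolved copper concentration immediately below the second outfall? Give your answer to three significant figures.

After outfall 1: Q = 77.20 + 1.100 = 78.30 m³/s; C = (77.20·2.200 + 1.100·398.0)/78.30 = 7.760 µg/L.
After outfall 2: Q = 78.30 + 10.40 = 88.70 m³/s; C = (78.30·7.760 + 10.40·660.0)/88.70 = 84.23 µg/L.

84.2 µg/L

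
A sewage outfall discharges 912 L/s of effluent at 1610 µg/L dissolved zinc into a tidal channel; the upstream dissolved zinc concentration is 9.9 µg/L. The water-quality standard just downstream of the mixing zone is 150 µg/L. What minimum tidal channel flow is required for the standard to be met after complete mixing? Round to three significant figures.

Set C_mix = 150: (Q·9.900 + 912.0·1610) / (Q + 912.0) = 150
→ Q = 912.0·(1610 − 150)/(150 − 9.900) = 9504 L/s.

9500 L/s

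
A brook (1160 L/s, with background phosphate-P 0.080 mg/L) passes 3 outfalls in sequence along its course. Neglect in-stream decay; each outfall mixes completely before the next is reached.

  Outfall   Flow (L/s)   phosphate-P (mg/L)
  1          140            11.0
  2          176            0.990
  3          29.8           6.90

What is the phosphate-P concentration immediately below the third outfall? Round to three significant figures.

1.34 mg/L

After outfall 1: Q = 1160 + 140.0 = 1300 L/s; C = (1160·0.08000 + 140.0·11.00)/1300 = 1.256 mg/L.
After outfall 2: Q = 1300 + 176.0 = 1476 L/s; C = (1300·1.256 + 176.0·0.9900)/1476 = 1.224 mg/L.
After outfall 3: Q = 1476 + 29.80 = 1506 L/s; C = (1476·1.224 + 29.80·6.900)/1506 = 1.337 mg/L.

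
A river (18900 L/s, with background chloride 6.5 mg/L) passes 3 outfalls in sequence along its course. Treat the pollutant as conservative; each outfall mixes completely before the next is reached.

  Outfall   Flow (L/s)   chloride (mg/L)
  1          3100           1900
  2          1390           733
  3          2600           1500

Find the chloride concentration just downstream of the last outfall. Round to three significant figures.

421 mg/L

Outfall 1: combined Q = 22000 L/s; C = (18900·6.500 + 3100·1900)/22000 = 273.3 mg/L.
Outfall 2: combined Q = 23390 L/s; C = (22000·273.3 + 1390·733.0)/23390 = 300.6 mg/L.
Outfall 3: combined Q = 25990 L/s; C = (23390·300.6 + 2600·1500)/25990 = 420.6 mg/L.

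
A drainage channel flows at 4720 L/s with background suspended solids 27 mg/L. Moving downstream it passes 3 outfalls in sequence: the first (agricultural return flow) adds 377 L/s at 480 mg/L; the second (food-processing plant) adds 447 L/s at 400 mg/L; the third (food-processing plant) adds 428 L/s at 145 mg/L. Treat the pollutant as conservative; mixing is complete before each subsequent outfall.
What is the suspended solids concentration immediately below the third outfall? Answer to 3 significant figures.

92.0 mg/L

Below outfall 1: Q → 5097 L/s, C = (4720·27.00 + 377.0·480.0)/5097 = 60.51 mg/L.
Below outfall 2: Q → 5544 L/s, C = (5097·60.51 + 447.0·400.0)/5544 = 87.88 mg/L.
Below outfall 3: Q → 5972 L/s, C = (5544·87.88 + 428.0·145.0)/5972 = 91.97 mg/L.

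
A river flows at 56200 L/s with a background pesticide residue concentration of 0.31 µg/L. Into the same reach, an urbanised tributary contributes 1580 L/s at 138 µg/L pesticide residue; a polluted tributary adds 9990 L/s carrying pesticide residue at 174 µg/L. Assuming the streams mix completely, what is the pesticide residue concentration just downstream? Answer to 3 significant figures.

Flow-weighted average: C = (56200·0.3100 + 1580·138.0 + 9990·174.0) / 67770 = 1974000/67770 = 29.12 µg/L.

29.1 µg/L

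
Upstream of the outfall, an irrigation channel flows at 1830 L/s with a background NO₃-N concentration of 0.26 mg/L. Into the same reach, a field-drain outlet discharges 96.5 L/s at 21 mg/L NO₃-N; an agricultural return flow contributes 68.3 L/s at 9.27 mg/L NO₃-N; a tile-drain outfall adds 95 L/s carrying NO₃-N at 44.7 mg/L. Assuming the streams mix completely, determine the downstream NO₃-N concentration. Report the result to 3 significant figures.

3.53 mg/L

After mixing, C = (1830·0.2600 + 96.50·21.00 + 68.30·9.270 + 95.00·44.70) / 2090 = 7382/2090 = 3.532 mg/L.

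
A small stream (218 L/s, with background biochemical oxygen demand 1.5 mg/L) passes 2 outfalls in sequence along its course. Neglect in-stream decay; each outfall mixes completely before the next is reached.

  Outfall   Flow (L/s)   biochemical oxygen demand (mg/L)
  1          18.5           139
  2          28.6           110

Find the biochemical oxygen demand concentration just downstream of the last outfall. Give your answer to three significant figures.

After outfall 1: Q = 218.0 + 18.50 = 236.5 L/s; C = (218.0·1.500 + 18.50·139.0)/236.5 = 12.26 mg/L.
After outfall 2: Q = 236.5 + 28.60 = 265.1 L/s; C = (236.5·12.26 + 28.60·110.0)/265.1 = 22.80 mg/L.

22.8 mg/L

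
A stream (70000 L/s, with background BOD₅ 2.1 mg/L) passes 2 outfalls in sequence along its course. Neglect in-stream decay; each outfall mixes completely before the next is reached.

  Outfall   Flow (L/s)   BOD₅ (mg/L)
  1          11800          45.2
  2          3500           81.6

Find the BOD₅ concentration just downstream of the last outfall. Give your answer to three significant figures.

11.3 mg/L

After outfall 1: Q = 70000 + 11800 = 81800 L/s; C = (70000·2.100 + 11800·45.20)/81800 = 8.317 mg/L.
After outfall 2: Q = 81800 + 3500 = 85300 L/s; C = (81800·8.317 + 3500·81.60)/85300 = 11.32 mg/L.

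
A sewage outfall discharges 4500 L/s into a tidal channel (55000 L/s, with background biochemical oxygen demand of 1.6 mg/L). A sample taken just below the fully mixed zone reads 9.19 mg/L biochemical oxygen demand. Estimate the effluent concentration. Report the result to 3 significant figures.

102 mg/L

Mass balance: 55000·1.600 + 4500·Cₑ = 59500·9.190
→ Cₑ = (59500·9.190 − 55000·1.600) / 4500 = 102.0 mg/L.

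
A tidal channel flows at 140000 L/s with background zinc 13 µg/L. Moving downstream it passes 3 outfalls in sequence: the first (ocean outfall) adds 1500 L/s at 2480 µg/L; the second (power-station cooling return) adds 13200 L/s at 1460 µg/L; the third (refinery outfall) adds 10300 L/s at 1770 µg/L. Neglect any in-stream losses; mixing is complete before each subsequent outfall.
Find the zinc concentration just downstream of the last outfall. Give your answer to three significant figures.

261 µg/L

After outfall 1: Q = 140000 + 1500 = 141500 L/s; C = (140000·13.00 + 1500·2480)/141500 = 39.15 µg/L.
After outfall 2: Q = 141500 + 13200 = 154700 L/s; C = (141500·39.15 + 13200·1460)/154700 = 160.4 µg/L.
After outfall 3: Q = 154700 + 10300 = 165000 L/s; C = (154700·160.4 + 10300·1770)/165000 = 260.9 µg/L.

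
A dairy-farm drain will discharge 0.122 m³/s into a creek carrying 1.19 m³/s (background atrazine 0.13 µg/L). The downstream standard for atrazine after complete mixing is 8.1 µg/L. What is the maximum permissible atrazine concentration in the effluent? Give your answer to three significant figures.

At the limit, (Qr·Cr + Qe·Cₑ)/(Qr + Qe) = 8.1:
Cₑ = (1.312·8.1 − 1.190·0.1300) / 0.1220 = 85.84 µg/L.

85.8 µg/L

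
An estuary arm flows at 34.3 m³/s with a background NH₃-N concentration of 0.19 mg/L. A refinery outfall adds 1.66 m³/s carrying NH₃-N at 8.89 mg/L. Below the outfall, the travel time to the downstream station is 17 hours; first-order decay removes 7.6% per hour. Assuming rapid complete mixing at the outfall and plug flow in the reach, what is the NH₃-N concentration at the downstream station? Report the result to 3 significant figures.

Conservation of mass: C = (34.30·0.1900 + 1.660·8.890) / 35.96 = 21.27/35.96 = 0.5916 mg/L.
7.6%/h lost → k = −ln(1 − 0.076) = 0.07904 h⁻¹.
First-order decay: C = 0.5916·exp(−k·t) = 0.5916·0.2609 = 0.1543 mg/L.

0.154 mg/L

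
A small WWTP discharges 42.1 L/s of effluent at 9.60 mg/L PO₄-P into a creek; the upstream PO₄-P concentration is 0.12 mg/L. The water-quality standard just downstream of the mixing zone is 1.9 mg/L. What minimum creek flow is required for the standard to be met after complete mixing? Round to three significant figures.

182 L/s

Set C_mix = 1.9: (Q·0.1200 + 42.10·9.600) / (Q + 42.10) = 1.9
→ Q = 42.10·(9.600 − 1.9)/(1.9 − 0.1200) = 182.1 L/s.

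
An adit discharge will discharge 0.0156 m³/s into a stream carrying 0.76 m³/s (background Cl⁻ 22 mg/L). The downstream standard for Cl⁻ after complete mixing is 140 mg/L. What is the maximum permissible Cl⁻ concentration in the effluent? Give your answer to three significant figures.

At the limit, (Qr·Cr + Qe·Cₑ)/(Qr + Qe) = 140:
Cₑ = (0.7756·140 − 0.7600·22.00) / 0.01560 = 5889 mg/L.

5890 mg/L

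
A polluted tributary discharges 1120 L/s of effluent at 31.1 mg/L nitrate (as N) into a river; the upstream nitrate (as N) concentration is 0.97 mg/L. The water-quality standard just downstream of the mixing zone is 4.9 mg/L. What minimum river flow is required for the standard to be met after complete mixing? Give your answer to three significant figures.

Set C_mix = 4.9: (Q·0.9700 + 1120·31.10) / (Q + 1120) = 4.9
→ Q = 1120·(31.10 − 4.9)/(4.9 − 0.9700) = 7467 L/s.

7470 L/s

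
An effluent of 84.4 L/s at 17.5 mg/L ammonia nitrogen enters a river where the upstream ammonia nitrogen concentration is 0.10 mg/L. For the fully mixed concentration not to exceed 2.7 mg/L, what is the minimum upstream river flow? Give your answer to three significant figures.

Set C_mix = 2.7: (Q·0.1000 + 84.40·17.50) / (Q + 84.40) = 2.7
→ Q = 84.40·(17.50 − 2.7)/(2.7 − 0.1000) = 480.4 L/s.

480 L/s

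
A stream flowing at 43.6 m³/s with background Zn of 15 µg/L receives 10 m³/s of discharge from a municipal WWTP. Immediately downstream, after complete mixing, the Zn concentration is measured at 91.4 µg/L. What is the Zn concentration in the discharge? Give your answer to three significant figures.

Mass balance: 43.60·15.00 + 10.00·Cₑ = 53.60·91.40
→ Cₑ = (53.60·91.40 − 43.60·15.00) / 10.00 = 424.5 µg/L.

425 µg/L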